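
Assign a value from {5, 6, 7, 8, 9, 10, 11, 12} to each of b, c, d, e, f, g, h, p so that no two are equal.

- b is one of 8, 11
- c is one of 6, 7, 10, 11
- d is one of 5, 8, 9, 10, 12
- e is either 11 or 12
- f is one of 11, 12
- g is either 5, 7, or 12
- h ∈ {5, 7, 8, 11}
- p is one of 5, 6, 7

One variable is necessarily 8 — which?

The 8 variables draw from only 8 values {5, 6, 7, 8, 9, 10, 11, 12}, so each is used; only d can be 9, hence d = 9.
The 7 still-open variables together cover exactly {5, 6, 7, 8, 10, 11, 12} — 7 values for 7 variables — and 10 appears only in c's list, so c = 10.
The 6 still-open variables draw from only 6 values {5, 6, 7, 8, 11, 12}, so each is used; only p can be 6, hence p = 6.
e and f share exactly the 2 values {11, 12}; by pigeonhole those values go to them, so strike 11, 12 from b, g, h.
So 8 goes to b.

b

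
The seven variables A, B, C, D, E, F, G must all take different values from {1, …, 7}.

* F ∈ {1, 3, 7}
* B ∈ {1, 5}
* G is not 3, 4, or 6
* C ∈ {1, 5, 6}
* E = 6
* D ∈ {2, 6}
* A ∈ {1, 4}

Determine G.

E must be 6 (only option left). Strike 6 from C, D.
That leaves D = 2. So G can't be 2.
The 5 still-open variables draw from only 5 values {1, 3, 4, 5, 7}, so each is used; only F can be 3, hence F = 3.
Among the 4 still-open variables, 4 fits only A (and all 4 values in {1, 4, 5, 7} must be used), so A = 4.
The 3 still-open variables together cover exactly {1, 5, 7} — 3 values for 3 variables — and 7 appears only in G's list, so G = 7.

7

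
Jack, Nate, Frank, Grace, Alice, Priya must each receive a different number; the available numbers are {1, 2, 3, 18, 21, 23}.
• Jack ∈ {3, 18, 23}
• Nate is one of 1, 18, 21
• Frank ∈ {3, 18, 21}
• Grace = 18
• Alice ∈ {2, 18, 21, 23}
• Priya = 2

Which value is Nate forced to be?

1

Grace has just one choice, so Grace = 18. Remove 18 from Jack, Nate, Frank, Alice.
Priya's domain is down to {2}, so Priya = 2. Remove 2 from Alice.
The 4 still-open variables together cover exactly {1, 3, 21, 23} — 4 values for 4 variables — and 1 appears only in Nate's list, so Nate = 1.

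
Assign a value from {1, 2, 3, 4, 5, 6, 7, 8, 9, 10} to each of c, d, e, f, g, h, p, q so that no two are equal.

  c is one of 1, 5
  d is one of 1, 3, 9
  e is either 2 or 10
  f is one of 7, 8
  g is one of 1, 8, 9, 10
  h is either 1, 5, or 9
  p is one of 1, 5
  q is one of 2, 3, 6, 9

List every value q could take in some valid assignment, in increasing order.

c and p share exactly the 2 values {1, 5}; by pigeonhole those values go to them, so strike 1, 5 from d, g, h.
That leaves h = 9. Remove 9 from d, g, q.
d has just one choice, so d = 3. Eliminate 3 elsewhere: q.
No further eliminations apply; q can still be any of 2, 6.

2, 6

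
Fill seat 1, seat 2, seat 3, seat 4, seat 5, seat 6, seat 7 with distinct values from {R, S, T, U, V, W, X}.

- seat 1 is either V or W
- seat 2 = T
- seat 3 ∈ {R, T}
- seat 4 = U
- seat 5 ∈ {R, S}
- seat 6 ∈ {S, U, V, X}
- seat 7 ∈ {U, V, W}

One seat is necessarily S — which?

seat 5

seat 2 must be T (only option left). So seat 3 can't be T.
seat 3 has just one choice, so seat 3 = R. Remove R from seat 5.
So S goes to seat 5.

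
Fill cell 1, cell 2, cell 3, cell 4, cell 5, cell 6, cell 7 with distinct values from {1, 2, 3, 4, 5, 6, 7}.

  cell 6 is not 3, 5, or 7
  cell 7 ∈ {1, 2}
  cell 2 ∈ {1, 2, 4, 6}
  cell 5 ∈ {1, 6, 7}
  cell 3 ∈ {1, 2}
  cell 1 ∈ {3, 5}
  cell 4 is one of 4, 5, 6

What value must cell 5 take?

7

The 7 variables draw from only 7 values {1, 2, 3, 4, 5, 6, 7}, so each is used; only cell 1 can be 3, hence cell 1 = 3.
The 6 still-open variables draw from only 6 values {1, 2, 4, 5, 6, 7}, so each is used; only cell 4 can be 5, hence cell 4 = 5.
The 5 still-open variables draw from only 5 values {1, 2, 4, 6, 7}, so each is used; only cell 5 can be 7, hence cell 5 = 7.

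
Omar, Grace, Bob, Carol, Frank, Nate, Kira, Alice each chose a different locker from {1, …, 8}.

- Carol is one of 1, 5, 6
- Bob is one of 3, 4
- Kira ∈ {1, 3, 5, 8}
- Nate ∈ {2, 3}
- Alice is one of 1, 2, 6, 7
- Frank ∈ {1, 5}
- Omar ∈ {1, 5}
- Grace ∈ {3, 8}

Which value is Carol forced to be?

The 8 variables together cover exactly {1, 2, 3, 4, 5, 6, 7, 8} — 8 values for 8 variables — and 4 appears only in Bob's list, so Bob = 4.
The 7 still-open variables draw from only 7 values {1, 2, 3, 5, 6, 7, 8}, so each is used; only Alice can be 7, hence Alice = 7.
The 6 still-open variables together cover exactly {1, 2, 3, 5, 6, 8} — 6 values for 6 variables — and 2 appears only in Nate's list, so Nate = 2.
The 5 still-open variables together cover exactly {1, 3, 5, 6, 8} — 5 values for 5 variables — and 6 appears only in Carol's list, so Carol = 6.

6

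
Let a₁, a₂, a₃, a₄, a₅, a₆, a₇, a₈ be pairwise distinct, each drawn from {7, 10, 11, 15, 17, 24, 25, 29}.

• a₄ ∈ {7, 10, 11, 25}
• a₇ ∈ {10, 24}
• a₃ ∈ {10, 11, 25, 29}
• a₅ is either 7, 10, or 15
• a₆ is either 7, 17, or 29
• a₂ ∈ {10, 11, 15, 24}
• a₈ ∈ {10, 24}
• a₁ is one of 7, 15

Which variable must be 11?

a₂

Among the 8 variables, 17 fits only a₆ (and all 8 values in {7, 10, 11, 15, 17, 24, 25, 29} must be used), so a₆ = 17.
Among the 7 still-open variables, 29 fits only a₃ (and all 7 values in {7, 10, 11, 15, 24, 25, 29} must be used), so a₃ = 29.
The 6 still-open variables together cover exactly {7, 10, 11, 15, 24, 25} — 6 values for 6 variables — and 25 appears only in a₄'s list, so a₄ = 25.
The 5 still-open variables draw from only 5 values {7, 10, 11, 15, 24}, so each is used; only a₂ can be 11, hence a₂ = 11.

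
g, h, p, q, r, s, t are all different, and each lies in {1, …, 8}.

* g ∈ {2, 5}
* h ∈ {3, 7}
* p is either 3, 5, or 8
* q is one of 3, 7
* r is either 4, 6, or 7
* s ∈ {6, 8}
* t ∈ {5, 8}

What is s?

6

The 7 variables draw from only 7 values {2, 3, 4, 5, 6, 7, 8}, so each is used; only g can be 2, hence g = 2.
The 6 still-open variables draw from only 6 values {3, 4, 5, 6, 7, 8}, so each is used; only r can be 4, hence r = 4.
The 5 still-open variables together cover exactly {3, 5, 6, 7, 8} — 5 values for 5 variables — and 6 appears only in s's list, so s = 6.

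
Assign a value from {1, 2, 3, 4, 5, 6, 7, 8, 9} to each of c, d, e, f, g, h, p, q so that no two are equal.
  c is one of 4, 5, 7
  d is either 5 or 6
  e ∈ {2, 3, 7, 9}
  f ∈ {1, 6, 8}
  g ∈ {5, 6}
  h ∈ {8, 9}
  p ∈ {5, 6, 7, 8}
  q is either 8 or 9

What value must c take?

d and g between them cover only {5, 6} — a naked pair. Remove those values from c, f, p.
h and q share exactly the 2 values {8, 9}; by pigeonhole those values go to them, so strike 8, 9 from e, f, p.
f's domain is down to {1}, so f = 1.
p has just one choice, so p = 7. Eliminate 7 elsewhere: c, e.
So c = 4.

4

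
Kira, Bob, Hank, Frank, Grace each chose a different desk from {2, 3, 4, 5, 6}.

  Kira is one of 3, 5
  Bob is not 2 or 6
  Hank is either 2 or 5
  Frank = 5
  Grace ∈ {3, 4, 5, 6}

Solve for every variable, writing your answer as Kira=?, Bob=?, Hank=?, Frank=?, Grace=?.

Kira=3, Bob=4, Hank=2, Frank=5, Grace=6

Frank has just one choice, so Frank = 5. Strike 5 from Kira, Bob, Hank, Grace.
Kira's domain is down to {3}, so Kira = 3. So Bob, Grace can't be 3.
Bob has just one choice, so Bob = 4. Strike 4 from Grace.
Hank must be 2 (only option left).
That leaves Grace = 6.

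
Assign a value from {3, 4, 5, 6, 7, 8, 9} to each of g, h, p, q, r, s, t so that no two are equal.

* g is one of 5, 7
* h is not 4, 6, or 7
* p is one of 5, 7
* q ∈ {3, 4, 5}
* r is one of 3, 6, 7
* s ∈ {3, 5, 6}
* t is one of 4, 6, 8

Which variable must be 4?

Among the 7 variables, 9 fits only h (and all 7 values in {3, 4, 5, 6, 7, 8, 9} must be used), so h = 9.
The 6 still-open variables draw from only 6 values {3, 4, 5, 6, 7, 8}, so each is used; only t can be 8, hence t = 8.
The 5 still-open variables together cover exactly {3, 4, 5, 6, 7} — 5 values for 5 variables — and 4 appears only in q's list, so q = 4.

q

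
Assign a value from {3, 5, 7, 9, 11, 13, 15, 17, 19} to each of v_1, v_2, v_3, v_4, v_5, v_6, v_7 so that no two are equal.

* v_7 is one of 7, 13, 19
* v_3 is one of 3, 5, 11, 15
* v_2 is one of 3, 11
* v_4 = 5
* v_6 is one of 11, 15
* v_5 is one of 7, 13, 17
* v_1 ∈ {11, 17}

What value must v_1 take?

17

v_4 must be 5 (only option left). So v_3 can't be 5.
The 3 variables v_2, v_3, v_6 are confined to {3, 11, 15}, which locks those values in; drop them from v_1.
So v_1 = 17.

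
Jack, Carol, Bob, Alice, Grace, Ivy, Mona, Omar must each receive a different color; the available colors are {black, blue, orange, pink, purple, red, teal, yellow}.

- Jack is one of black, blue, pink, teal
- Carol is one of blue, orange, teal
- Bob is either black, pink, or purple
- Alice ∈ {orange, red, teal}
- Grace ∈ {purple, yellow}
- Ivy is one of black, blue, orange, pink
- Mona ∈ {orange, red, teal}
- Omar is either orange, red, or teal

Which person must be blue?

Carol

Among the 8 variables, yellow fits only Grace (and all 8 values in {black, blue, orange, pink, purple, red, teal, yellow} must be used), so Grace = yellow.
Among the 7 still-open variables, purple fits only Bob (and all 7 values in {black, blue, orange, pink, purple, red, teal} must be used), so Bob = purple.
Alice, Mona, Omar between them cover only {orange, red, teal} — a naked triple. Remove those values from Jack, Carol, Ivy.
So blue goes to Carol.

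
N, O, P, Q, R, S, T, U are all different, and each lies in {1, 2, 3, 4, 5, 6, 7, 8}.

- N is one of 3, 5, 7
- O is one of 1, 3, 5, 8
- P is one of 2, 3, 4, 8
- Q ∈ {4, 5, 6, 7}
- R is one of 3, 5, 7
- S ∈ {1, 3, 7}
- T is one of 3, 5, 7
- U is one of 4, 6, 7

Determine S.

The 8 variables together cover exactly {1, 2, 3, 4, 5, 6, 7, 8} — 8 values for 8 variables — and 2 appears only in P's list, so P = 2.
The 7 still-open variables together cover exactly {1, 3, 4, 5, 6, 7, 8} — 7 values for 7 variables — and 8 appears only in O's list, so O = 8.
The 6 still-open variables together cover exactly {1, 3, 4, 5, 6, 7} — 6 values for 6 variables — and 1 appears only in S's list, so S = 1.

1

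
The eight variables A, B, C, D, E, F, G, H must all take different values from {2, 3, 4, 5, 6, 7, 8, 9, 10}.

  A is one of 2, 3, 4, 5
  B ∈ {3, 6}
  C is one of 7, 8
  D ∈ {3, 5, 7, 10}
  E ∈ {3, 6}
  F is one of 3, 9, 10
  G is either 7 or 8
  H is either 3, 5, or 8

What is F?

9

The 2 variables B and E are confined to {3, 6}, which locks those values in; drop them from A, D, F, H.
The 2 variables C and G are confined to {7, 8}, which locks those values in; drop them from D, H.
H must be 5 (only option left). So A, D can't be 5.
D's domain is down to {10}, so D = 10. Remove 10 from F.
So F = 9.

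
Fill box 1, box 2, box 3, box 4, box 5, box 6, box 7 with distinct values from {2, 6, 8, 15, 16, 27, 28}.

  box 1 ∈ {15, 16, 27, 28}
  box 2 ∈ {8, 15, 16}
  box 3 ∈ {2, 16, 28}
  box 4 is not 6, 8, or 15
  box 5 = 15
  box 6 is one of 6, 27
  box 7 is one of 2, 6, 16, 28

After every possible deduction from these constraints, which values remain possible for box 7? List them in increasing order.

box 5 has just one choice, so box 5 = 15. So box 1, box 2 can't be 15.
The 6 still-open variables draw from only 6 values {2, 6, 8, 16, 27, 28}, so each is used; only box 2 can be 8, hence box 2 = 8.
No further eliminations apply; box 7 can still be any of 2, 6, 16, 28.

2, 6, 16, 28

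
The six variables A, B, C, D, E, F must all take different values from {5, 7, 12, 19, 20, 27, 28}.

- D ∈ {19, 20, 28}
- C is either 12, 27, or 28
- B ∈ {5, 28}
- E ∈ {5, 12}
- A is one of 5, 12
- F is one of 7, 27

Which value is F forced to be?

The 2 variables A and E are confined to {5, 12}, which locks those values in; drop them from B, C.
B has just one choice, so B = 28. Strike 28 from C, D.
That leaves C = 27. So F can't be 27.
So F = 7.

7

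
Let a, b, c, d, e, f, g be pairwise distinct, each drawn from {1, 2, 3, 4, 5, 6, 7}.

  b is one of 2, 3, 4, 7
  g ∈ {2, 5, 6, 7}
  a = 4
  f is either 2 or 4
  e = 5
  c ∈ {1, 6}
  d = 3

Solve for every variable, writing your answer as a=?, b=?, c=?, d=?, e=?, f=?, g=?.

a must be 4 (only option left). Remove 4 from b, f.
d has just one choice, so d = 3. Eliminate 3 elsewhere: b.
e must be 5 (only option left). Eliminate 5 elsewhere: g.
f must be 2 (only option left). Strike 2 from b, g.
That leaves b = 7. Eliminate 7 elsewhere: g.
g must be 6 (only option left). Strike 6 from c.
c has just one choice, so c = 1.

a=4, b=7, c=1, d=3, e=5, f=2, g=6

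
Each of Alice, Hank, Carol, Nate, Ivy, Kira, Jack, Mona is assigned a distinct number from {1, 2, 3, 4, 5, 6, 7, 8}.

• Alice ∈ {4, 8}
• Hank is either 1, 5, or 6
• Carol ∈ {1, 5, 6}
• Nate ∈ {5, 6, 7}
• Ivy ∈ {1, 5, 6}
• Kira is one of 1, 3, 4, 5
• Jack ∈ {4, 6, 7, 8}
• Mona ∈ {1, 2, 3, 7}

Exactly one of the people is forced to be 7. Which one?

Among the 8 variables, 2 fits only Mona (and all 8 values in {1, 2, 3, 4, 5, 6, 7, 8} must be used), so Mona = 2.
The 7 still-open variables draw from only 7 values {1, 3, 4, 5, 6, 7, 8}, so each is used; only Kira can be 3, hence Kira = 3.
Hank, Carol, Ivy between them cover only {1, 5, 6} — a naked triple. Remove those values from Nate, Jack.
So 7 goes to Nate.

Nate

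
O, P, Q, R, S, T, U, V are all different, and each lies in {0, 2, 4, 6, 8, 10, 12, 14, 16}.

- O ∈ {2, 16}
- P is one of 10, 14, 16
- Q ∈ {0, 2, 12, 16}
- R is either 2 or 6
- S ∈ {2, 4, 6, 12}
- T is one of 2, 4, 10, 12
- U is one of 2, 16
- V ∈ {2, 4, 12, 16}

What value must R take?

The 8 variables draw from only 8 values {0, 2, 4, 6, 10, 12, 14, 16}, so each is used; only Q can be 0, hence Q = 0.
The 7 still-open variables draw from only 7 values {2, 4, 6, 10, 12, 14, 16}, so each is used; only P can be 14, hence P = 14.
Among the 6 still-open variables, 10 fits only T (and all 6 values in {2, 4, 6, 10, 12, 16} must be used), so T = 10.
O and U share exactly the 2 values {2, 16}; by pigeonhole those values go to them, so strike 2, 16 from R, S, V.
So R = 6.

6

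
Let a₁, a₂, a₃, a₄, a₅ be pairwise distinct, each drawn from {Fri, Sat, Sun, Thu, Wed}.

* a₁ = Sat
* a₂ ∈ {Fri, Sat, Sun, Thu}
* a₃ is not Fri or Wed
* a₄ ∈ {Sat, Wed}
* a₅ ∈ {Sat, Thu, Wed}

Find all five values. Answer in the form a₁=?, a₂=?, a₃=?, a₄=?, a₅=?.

a₁ must be Sat (only option left). So a₂, a₃, a₄, a₅ can't be Sat.
a₄ has just one choice, so a₄ = Wed. Remove Wed from a₅.
a₅ has just one choice, so a₅ = Thu. Strike Thu from a₂, a₃.
a₃'s domain is down to {Sun}, so a₃ = Sun. Remove Sun from a₂.
a₂ has just one choice, so a₂ = Fri.

a₁=Sat, a₂=Fri, a₃=Sun, a₄=Wed, a₅=Thu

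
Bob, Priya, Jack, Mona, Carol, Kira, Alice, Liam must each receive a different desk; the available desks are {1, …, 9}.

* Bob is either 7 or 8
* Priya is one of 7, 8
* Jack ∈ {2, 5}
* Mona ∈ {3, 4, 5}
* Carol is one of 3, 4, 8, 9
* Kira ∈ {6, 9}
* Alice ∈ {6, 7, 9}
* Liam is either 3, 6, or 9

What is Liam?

3

Among the 8 variables, 2 fits only Jack (and all 8 values in {2, 3, 4, 5, 6, 7, 8, 9} must be used), so Jack = 2.
The 7 still-open variables draw from only 7 values {3, 4, 5, 6, 7, 8, 9}, so each is used; only Mona can be 5, hence Mona = 5.
The 6 still-open variables together cover exactly {3, 4, 6, 7, 8, 9} — 6 values for 6 variables — and 4 appears only in Carol's list, so Carol = 4.
The 5 still-open variables draw from only 5 values {3, 6, 7, 8, 9}, so each is used; only Liam can be 3, hence Liam = 3.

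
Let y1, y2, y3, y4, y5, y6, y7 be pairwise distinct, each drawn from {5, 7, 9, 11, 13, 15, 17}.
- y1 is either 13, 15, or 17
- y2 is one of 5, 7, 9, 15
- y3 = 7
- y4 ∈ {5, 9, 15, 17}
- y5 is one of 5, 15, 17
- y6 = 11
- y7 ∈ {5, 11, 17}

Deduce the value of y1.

y3 must be 7 (only option left). So y2 can't be 7.
y6 must be 11 (only option left). Strike 11 from y7.
The 5 still-open variables together cover exactly {5, 9, 13, 15, 17} — 5 values for 5 variables — and 13 appears only in y1's list, so y1 = 13.

13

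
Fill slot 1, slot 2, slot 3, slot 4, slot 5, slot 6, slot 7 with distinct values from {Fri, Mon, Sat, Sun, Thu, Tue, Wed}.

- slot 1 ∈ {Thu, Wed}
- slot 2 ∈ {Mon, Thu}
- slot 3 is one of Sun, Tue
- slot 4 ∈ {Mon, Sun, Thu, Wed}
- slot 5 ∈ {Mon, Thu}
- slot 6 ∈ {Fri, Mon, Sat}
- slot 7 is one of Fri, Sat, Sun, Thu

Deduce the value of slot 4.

Sun

Among the 7 variables, Tue fits only slot 3 (and all 7 values in {Fri, Mon, Sat, Sun, Thu, Tue, Wed} must be used), so slot 3 = Tue.
slot 2 and slot 5 share exactly the 2 values {Mon, Thu}; by pigeonhole those values go to them, so strike Mon, Thu from slot 1, slot 4, slot 6, slot 7.
slot 1's domain is down to {Wed}, so slot 1 = Wed. Eliminate Wed elsewhere: slot 4.
So slot 4 = Sun.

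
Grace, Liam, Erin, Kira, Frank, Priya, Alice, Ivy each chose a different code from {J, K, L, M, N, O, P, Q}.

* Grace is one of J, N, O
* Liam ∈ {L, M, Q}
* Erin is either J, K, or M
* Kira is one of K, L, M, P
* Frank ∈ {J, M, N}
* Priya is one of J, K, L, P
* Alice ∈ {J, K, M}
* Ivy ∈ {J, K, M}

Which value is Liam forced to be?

Q

Among the 8 variables, O fits only Grace (and all 8 values in {J, K, L, M, N, O, P, Q} must be used), so Grace = O.
The 7 still-open variables together cover exactly {J, K, L, M, N, P, Q} — 7 values for 7 variables — and N appears only in Frank's list, so Frank = N.
The 6 still-open variables draw from only 6 values {J, K, L, M, P, Q}, so each is used; only Liam can be Q, hence Liam = Q.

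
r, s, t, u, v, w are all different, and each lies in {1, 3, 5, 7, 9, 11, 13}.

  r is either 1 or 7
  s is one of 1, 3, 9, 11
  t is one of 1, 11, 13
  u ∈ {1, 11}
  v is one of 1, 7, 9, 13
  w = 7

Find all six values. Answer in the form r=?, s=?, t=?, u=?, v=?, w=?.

r=1, s=3, t=13, u=11, v=9, w=7

w has just one choice, so w = 7. So r, v can't be 7.
r's domain is down to {1}, so r = 1. Strike 1 from s, t, u, v.
That leaves u = 11. Eliminate 11 elsewhere: s, t.
t's domain is down to {13}, so t = 13. So v can't be 13.
That leaves v = 9. So s can't be 9.
s must be 3 (only option left).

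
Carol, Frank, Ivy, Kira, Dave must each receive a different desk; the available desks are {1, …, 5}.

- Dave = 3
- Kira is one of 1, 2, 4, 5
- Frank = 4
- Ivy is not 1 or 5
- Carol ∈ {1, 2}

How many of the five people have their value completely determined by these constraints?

Frank has just one choice, so Frank = 4. Eliminate 4 elsewhere: Ivy, Kira.
Dave has just one choice, so Dave = 3. Remove 3 from Ivy.
Ivy has just one choice, so Ivy = 2. Strike 2 from Carol, Kira.
Carol must be 1 (only option left). So Kira can't be 1.
Kira must be 5 (only option left).
Every person is fixed: Carol=1, Frank=4, Ivy=2, Kira=5, Dave=3. That makes 5.

5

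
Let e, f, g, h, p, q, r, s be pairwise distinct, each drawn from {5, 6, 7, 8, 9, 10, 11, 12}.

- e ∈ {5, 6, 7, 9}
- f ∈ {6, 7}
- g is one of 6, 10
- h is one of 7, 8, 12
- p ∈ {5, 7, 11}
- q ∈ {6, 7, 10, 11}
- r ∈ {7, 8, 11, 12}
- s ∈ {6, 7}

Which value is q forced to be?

The 8 variables draw from only 8 values {5, 6, 7, 8, 9, 10, 11, 12}, so each is used; only e can be 9, hence e = 9.
The 7 still-open variables together cover exactly {5, 6, 7, 8, 10, 11, 12} — 7 values for 7 variables — and 5 appears only in p's list, so p = 5.
f and s between them cover only {6, 7} — a naked pair. Remove those values from g, h, q, r.
g has just one choice, so g = 10. So q can't be 10.
So q = 11.

11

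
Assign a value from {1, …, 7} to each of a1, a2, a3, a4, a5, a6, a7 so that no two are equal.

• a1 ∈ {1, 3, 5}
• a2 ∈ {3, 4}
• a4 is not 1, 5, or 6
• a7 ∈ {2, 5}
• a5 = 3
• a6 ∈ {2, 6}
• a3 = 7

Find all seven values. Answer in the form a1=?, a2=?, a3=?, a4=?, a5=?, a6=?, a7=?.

a3's domain is down to {7}, so a3 = 7. Remove 7 from a4.
That leaves a5 = 3. Remove 3 from a1, a2, a4.
That leaves a2 = 4. Strike 4 from a4.
That leaves a4 = 2. Remove 2 from a6, a7.
a6's domain is down to {6}, so a6 = 6.
That leaves a7 = 5. So a1 can't be 5.
a1 has just one choice, so a1 = 1.

a1=1, a2=4, a3=7, a4=2, a5=3, a6=6, a7=5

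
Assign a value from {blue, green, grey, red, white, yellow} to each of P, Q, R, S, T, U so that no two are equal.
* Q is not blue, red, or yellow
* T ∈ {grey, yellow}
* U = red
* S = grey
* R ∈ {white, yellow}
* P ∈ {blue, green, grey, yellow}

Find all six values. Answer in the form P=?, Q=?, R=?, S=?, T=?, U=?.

P=blue, Q=green, R=white, S=grey, T=yellow, U=red

S must be grey (only option left). Remove grey from P, Q, T.
T has just one choice, so T = yellow. Strike yellow from P, R.
That leaves U = red.
That leaves R = white. Eliminate white elsewhere: Q.
That leaves Q = green. Strike green from P.
That leaves P = blue.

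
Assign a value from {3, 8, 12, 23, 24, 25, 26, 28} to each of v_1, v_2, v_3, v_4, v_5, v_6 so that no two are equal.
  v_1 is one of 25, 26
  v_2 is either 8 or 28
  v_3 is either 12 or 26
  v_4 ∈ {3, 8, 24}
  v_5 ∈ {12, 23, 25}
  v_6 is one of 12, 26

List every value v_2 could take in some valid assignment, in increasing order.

8, 28

v_3 and v_6 between them cover only {12, 26} — a naked pair. Remove those values from v_1, v_5.
v_1's domain is down to {25}, so v_1 = 25. Remove 25 from v_5.
v_5 has just one choice, so v_5 = 23.
No further eliminations apply; v_2 can still be any of 8, 28.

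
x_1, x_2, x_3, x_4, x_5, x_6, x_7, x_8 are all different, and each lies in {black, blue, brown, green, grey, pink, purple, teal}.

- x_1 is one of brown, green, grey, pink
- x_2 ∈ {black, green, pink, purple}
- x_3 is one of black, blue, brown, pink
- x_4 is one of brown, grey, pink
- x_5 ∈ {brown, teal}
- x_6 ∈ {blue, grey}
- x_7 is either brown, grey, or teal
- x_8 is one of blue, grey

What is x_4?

The 8 variables together cover exactly {black, blue, brown, green, grey, pink, purple, teal} — 8 values for 8 variables — and purple appears only in x_2's list, so x_2 = purple.
The 7 still-open variables draw from only 7 values {black, blue, brown, green, grey, pink, teal}, so each is used; only x_3 can be black, hence x_3 = black.
The 6 still-open variables together cover exactly {blue, brown, green, grey, pink, teal} — 6 values for 6 variables — and green appears only in x_1's list, so x_1 = green.
The 5 still-open variables together cover exactly {blue, brown, grey, pink, teal} — 5 values for 5 variables — and pink appears only in x_4's list, so x_4 = pink.

pink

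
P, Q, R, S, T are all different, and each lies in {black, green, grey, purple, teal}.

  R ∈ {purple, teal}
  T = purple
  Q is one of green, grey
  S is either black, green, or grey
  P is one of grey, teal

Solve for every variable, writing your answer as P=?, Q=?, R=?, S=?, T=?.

P=grey, Q=green, R=teal, S=black, T=purple

T must be purple (only option left). So R can't be purple.
R has just one choice, so R = teal. Remove teal from P.
That leaves P = grey. Strike grey from Q, S.
That leaves Q = green. So S can't be green.
That leaves S = black.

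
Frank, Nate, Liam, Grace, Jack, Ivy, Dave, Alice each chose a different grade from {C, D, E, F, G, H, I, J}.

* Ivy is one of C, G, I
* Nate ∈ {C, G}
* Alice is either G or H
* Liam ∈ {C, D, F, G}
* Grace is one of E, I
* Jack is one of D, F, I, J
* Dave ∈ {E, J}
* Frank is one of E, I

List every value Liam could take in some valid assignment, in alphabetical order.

The 8 variables together cover exactly {C, D, E, F, G, H, I, J} — 8 values for 8 variables — and H appears only in Alice's list, so Alice = H.
Frank and Grace share exactly the 2 values {E, I}; by pigeonhole those values go to them, so strike E, I from Jack, Ivy, Dave.
That leaves Dave = J. Remove J from Jack.
Nate and Ivy share exactly the 2 values {C, G}; by pigeonhole those values go to them, so strike C, G from Liam.
No further eliminations apply; Liam can still be any of D, F.

D, F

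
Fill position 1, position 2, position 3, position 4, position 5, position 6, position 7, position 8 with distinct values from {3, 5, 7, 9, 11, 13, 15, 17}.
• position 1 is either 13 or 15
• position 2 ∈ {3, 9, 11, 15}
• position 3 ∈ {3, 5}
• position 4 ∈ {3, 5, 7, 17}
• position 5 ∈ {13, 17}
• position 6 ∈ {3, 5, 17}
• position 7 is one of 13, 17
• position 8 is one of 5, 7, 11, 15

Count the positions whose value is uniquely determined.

4

The 8 variables together cover exactly {3, 5, 7, 9, 11, 13, 15, 17} — 8 values for 8 variables — and 9 appears only in position 2's list, so position 2 = 9.
The 7 still-open variables together cover exactly {3, 5, 7, 11, 13, 15, 17} — 7 values for 7 variables — and 11 appears only in position 8's list, so position 8 = 11.
Among the 6 still-open variables, 7 fits only position 4 (and all 6 values in {3, 5, 7, 13, 15, 17} must be used), so position 4 = 7.
The 5 still-open variables draw from only 5 values {3, 5, 13, 15, 17}, so each is used; only position 1 can be 15, hence position 1 = 15.
position 5 and position 7 share exactly the 2 values {13, 17}; by pigeonhole those values go to them, so strike 13, 17 from position 6.
Determined: position 1=15, position 2=9, position 4=7, position 8=11. The other positions each still have more than one consistent value. That makes 4.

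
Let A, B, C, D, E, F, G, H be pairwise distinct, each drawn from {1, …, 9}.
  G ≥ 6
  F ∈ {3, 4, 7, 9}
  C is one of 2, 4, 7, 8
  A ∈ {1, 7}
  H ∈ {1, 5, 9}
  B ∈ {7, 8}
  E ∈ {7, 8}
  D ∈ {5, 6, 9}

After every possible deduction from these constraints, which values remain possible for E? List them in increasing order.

7, 8

The 2 variables B and E are confined to {7, 8}, which locks those values in; drop them from A, C, F, G.
A has just one choice, so A = 1. Remove 1 from H.
D, G, H share exactly the 3 values {5, 6, 9}; by pigeonhole those values go to them, so strike 5, 6, 9 from F.
No further eliminations apply; E can still be any of 7, 8.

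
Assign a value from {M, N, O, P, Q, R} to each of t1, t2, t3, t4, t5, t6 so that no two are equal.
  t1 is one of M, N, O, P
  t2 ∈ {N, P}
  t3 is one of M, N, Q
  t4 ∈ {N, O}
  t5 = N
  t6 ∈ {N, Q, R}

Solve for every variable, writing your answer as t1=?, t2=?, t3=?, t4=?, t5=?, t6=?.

t5 must be N (only option left). Strike N from t1, t2, t3, t4, t6.
t2 must be P (only option left). So t1 can't be P.
t4's domain is down to {O}, so t4 = O. So t1 can't be O.
t1 has just one choice, so t1 = M. Eliminate M elsewhere: t3.
t3's domain is down to {Q}, so t3 = Q. So t6 can't be Q.
That leaves t6 = R.

t1=M, t2=P, t3=Q, t4=O, t5=N, t6=R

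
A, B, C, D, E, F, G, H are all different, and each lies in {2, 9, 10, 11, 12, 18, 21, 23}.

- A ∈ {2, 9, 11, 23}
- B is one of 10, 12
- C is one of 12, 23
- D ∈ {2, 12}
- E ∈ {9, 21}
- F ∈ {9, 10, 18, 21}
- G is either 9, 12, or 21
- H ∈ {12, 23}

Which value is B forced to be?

10

The 8 variables together cover exactly {2, 9, 10, 11, 12, 18, 21, 23} — 8 values for 8 variables — and 11 appears only in A's list, so A = 11.
Among the 7 still-open variables, 2 fits only D (and all 7 values in {2, 9, 10, 12, 18, 21, 23} must be used), so D = 2.
The 6 still-open variables together cover exactly {9, 10, 12, 18, 21, 23} — 6 values for 6 variables — and 18 appears only in F's list, so F = 18.
The 5 still-open variables together cover exactly {9, 10, 12, 21, 23} — 5 values for 5 variables — and 10 appears only in B's list, so B = 10.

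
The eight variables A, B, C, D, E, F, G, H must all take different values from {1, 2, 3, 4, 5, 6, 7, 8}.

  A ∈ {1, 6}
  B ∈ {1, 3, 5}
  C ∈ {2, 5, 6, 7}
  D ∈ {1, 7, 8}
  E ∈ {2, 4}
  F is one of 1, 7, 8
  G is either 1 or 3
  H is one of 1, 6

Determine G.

3

Among the 8 variables, 4 fits only E (and all 8 values in {1, 2, 3, 4, 5, 6, 7, 8} must be used), so E = 4.
Among the 7 still-open variables, 2 fits only C (and all 7 values in {1, 2, 3, 5, 6, 7, 8} must be used), so C = 2.
The 6 still-open variables draw from only 6 values {1, 3, 5, 6, 7, 8}, so each is used; only B can be 5, hence B = 5.
The 5 still-open variables together cover exactly {1, 3, 6, 7, 8} — 5 values for 5 variables — and 3 appears only in G's list, so G = 3.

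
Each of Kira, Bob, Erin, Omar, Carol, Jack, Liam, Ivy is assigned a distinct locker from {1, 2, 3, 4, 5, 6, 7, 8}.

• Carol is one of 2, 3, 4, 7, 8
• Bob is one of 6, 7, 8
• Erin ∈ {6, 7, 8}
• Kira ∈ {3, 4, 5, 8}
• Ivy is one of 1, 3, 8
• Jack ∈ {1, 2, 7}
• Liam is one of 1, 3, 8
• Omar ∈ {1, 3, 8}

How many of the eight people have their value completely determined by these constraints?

3

The 8 variables draw from only 8 values {1, 2, 3, 4, 5, 6, 7, 8}, so each is used; only Kira can be 5, hence Kira = 5.
The 7 still-open variables together cover exactly {1, 2, 3, 4, 6, 7, 8} — 7 values for 7 variables — and 4 appears only in Carol's list, so Carol = 4.
The 6 still-open variables draw from only 6 values {1, 2, 3, 6, 7, 8}, so each is used; only Jack can be 2, hence Jack = 2.
The 3 variables Omar, Liam, Ivy are confined to {1, 3, 8}, which locks those values in; drop them from Bob, Erin.
Determined: Kira=5, Carol=4, Jack=2. The other people each still have more than one consistent value. That makes 3.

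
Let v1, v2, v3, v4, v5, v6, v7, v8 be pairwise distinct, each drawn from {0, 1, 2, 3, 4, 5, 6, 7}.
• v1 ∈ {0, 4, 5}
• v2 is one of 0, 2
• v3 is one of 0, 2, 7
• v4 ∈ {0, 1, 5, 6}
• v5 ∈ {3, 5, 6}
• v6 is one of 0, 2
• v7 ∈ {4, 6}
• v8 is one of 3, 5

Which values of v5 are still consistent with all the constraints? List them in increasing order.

The 8 variables together cover exactly {0, 1, 2, 3, 4, 5, 6, 7} — 8 values for 8 variables — and 1 appears only in v4's list, so v4 = 1.
Among the 7 still-open variables, 7 fits only v3 (and all 7 values in {0, 2, 3, 4, 5, 6, 7} must be used), so v3 = 7.
The 2 variables v2 and v6 are confined to {0, 2}, which locks those values in; drop them from v1.
No further eliminations apply; v5 can still be any of 3, 5, 6.

3, 5, 6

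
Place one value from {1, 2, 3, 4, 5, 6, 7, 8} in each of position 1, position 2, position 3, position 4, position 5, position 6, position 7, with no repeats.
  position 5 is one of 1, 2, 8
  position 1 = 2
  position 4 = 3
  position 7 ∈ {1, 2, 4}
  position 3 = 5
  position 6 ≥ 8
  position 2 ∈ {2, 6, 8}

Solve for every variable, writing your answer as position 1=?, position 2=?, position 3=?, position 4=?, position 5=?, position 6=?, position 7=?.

position 1=2, position 2=6, position 3=5, position 4=3, position 5=1, position 6=8, position 7=4

position 1 has just one choice, so position 1 = 2. Eliminate 2 elsewhere: position 2, position 5, position 7.
position 3 must be 5 (only option left).
position 4 has just one choice, so position 4 = 3.
position 6 has just one choice, so position 6 = 8. Remove 8 from position 2, position 5.
That leaves position 2 = 6.
That leaves position 5 = 1. So position 7 can't be 1.
position 7 has just one choice, so position 7 = 4.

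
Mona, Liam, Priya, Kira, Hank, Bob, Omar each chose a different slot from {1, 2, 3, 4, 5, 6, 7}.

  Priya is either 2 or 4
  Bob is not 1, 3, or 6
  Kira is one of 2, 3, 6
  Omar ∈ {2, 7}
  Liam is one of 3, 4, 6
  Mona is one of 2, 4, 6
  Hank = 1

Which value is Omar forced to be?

7

Hank's domain is down to {1}, so Hank = 1.
The 6 still-open variables together cover exactly {2, 3, 4, 5, 6, 7} — 6 values for 6 variables — and 5 appears only in Bob's list, so Bob = 5.
The 5 still-open variables together cover exactly {2, 3, 4, 6, 7} — 5 values for 5 variables — and 7 appears only in Omar's list, so Omar = 7.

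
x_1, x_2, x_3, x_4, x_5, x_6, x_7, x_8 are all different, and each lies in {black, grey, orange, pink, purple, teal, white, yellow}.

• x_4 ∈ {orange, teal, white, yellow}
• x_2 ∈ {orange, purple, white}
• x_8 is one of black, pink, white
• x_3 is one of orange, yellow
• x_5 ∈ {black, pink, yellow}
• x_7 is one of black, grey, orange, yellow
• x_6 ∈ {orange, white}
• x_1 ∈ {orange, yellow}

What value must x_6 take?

white

The 8 variables draw from only 8 values {black, grey, orange, pink, purple, teal, white, yellow}, so each is used; only x_7 can be grey, hence x_7 = grey.
Among the 7 still-open variables, purple fits only x_2 (and all 7 values in {black, orange, pink, purple, teal, white, yellow} must be used), so x_2 = purple.
The 6 still-open variables together cover exactly {black, orange, pink, teal, white, yellow} — 6 values for 6 variables — and teal appears only in x_4's list, so x_4 = teal.
x_1 and x_3 share exactly the 2 values {orange, yellow}; by pigeonhole those values go to them, so strike orange, yellow from x_5, x_6.
So x_6 = white.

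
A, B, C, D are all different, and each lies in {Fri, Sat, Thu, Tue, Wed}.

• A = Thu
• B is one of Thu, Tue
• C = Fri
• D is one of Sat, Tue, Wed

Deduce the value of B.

A must be Thu (only option left). Eliminate Thu elsewhere: B.
So B = Tue.

Tue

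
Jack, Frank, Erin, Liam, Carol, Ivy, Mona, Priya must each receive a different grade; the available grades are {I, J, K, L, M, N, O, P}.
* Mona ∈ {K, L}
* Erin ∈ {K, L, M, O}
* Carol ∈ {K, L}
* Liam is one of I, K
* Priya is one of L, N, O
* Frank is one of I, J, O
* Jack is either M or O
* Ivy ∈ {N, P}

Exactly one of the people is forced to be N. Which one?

The 8 variables together cover exactly {I, J, K, L, M, N, O, P} — 8 values for 8 variables — and J appears only in Frank's list, so Frank = J.
The 7 still-open variables draw from only 7 values {I, K, L, M, N, O, P}, so each is used; only Liam can be I, hence Liam = I.
The 6 still-open variables together cover exactly {K, L, M, N, O, P} — 6 values for 6 variables — and P appears only in Ivy's list, so Ivy = P.
The 5 still-open variables together cover exactly {K, L, M, N, O} — 5 values for 5 variables — and N appears only in Priya's list, so Priya = N.

Priya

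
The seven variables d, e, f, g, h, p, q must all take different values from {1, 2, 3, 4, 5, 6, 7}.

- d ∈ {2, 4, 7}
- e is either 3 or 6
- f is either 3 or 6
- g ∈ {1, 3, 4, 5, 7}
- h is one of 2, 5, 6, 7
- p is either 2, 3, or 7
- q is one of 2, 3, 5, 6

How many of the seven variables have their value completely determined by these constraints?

The 7 variables together cover exactly {1, 2, 3, 4, 5, 6, 7} — 7 values for 7 variables — and 1 appears only in g's list, so g = 1.
The 6 still-open variables together cover exactly {2, 3, 4, 5, 6, 7} — 6 values for 6 variables — and 4 appears only in d's list, so d = 4.
e and f between them cover only {3, 6} — a naked pair. Remove those values from h, p, q.
Determined: d=4, g=1. The other variables each still have more than one consistent value. That makes 2.

2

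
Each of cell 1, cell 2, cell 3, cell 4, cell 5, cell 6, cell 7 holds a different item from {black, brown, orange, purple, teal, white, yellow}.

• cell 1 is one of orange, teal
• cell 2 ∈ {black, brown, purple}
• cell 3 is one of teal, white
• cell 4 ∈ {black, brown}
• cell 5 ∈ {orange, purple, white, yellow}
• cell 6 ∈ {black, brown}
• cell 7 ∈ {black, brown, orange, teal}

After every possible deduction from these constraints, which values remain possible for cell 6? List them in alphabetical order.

The 7 variables draw from only 7 values {black, brown, orange, purple, teal, white, yellow}, so each is used; only cell 5 can be yellow, hence cell 5 = yellow.
Among the 6 still-open variables, purple fits only cell 2 (and all 6 values in {black, brown, orange, purple, teal, white} must be used), so cell 2 = purple.
The 5 still-open variables together cover exactly {black, brown, orange, teal, white} — 5 values for 5 variables — and white appears only in cell 3's list, so cell 3 = white.
The 2 variables cell 4 and cell 6 are confined to {black, brown}, which locks those values in; drop them from cell 7.
No further eliminations apply; cell 6 can still be any of black, brown.

black, brown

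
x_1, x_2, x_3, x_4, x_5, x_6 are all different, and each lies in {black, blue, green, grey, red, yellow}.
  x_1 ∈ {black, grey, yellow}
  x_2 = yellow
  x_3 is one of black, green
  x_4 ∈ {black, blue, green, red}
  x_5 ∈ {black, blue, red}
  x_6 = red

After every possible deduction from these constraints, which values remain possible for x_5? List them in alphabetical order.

black, blue

x_2 has just one choice, so x_2 = yellow. So x_1 can't be yellow.
x_6's domain is down to {red}, so x_6 = red. So x_4, x_5 can't be red.
The 4 still-open variables draw from only 4 values {black, blue, green, grey}, so each is used; only x_1 can be grey, hence x_1 = grey.
No further eliminations apply; x_5 can still be any of black, blue.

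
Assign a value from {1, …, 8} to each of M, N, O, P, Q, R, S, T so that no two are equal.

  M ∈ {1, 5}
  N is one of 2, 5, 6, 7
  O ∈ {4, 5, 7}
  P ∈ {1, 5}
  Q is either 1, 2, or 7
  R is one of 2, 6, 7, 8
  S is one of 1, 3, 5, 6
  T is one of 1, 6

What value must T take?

The 8 variables draw from only 8 values {1, 2, 3, 4, 5, 6, 7, 8}, so each is used; only S can be 3, hence S = 3.
The 7 still-open variables draw from only 7 values {1, 2, 4, 5, 6, 7, 8}, so each is used; only O can be 4, hence O = 4.
The 6 still-open variables draw from only 6 values {1, 2, 5, 6, 7, 8}, so each is used; only R can be 8, hence R = 8.
M and P share exactly the 2 values {1, 5}; by pigeonhole those values go to them, so strike 1, 5 from N, Q, T.
So T = 6.

6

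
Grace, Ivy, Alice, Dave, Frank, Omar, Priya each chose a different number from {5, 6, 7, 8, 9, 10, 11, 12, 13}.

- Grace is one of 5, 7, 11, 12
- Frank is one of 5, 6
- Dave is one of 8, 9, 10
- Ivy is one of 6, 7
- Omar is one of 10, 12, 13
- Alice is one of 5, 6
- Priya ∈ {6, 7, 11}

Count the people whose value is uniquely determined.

3

Alice and Frank share exactly the 2 values {5, 6}; by pigeonhole those values go to them, so strike 5, 6 from Grace, Ivy, Priya.
Ivy has just one choice, so Ivy = 7. Remove 7 from Grace, Priya.
Priya's domain is down to {11}, so Priya = 11. Remove 11 from Grace.
Grace has just one choice, so Grace = 12. Strike 12 from Omar.
Determined: Grace=12, Ivy=7, Priya=11. The other people each still have more than one consistent value. That makes 3.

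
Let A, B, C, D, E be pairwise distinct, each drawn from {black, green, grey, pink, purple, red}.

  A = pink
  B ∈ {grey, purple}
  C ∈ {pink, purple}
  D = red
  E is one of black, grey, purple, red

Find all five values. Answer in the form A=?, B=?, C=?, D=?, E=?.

A=pink, B=grey, C=purple, D=red, E=black

A has just one choice, so A = pink. So C can't be pink.
C must be purple (only option left). Eliminate purple elsewhere: B, E.
D has just one choice, so D = red. Remove red from E.
B has just one choice, so B = grey. Remove grey from E.
That leaves E = black.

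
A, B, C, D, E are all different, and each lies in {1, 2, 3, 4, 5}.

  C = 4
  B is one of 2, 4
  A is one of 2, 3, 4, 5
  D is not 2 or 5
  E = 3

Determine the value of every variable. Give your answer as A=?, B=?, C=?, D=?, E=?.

A=5, B=2, C=4, D=1, E=3

C must be 4 (only option left). Strike 4 from A, B, D.
E has just one choice, so E = 3. Remove 3 from A, D.
B must be 2 (only option left). Remove 2 from A.
That leaves D = 1.
A has just one choice, so A = 5.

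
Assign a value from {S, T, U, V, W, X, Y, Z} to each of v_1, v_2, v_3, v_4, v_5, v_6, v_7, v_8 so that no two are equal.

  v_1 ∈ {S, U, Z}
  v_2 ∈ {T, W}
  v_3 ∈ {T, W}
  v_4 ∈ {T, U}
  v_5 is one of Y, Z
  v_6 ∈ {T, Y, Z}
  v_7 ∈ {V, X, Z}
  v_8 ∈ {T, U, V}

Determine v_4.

Among the 8 variables, S fits only v_1 (and all 8 values in {S, T, U, V, W, X, Y, Z} must be used), so v_1 = S.
The 7 still-open variables draw from only 7 values {T, U, V, W, X, Y, Z}, so each is used; only v_7 can be X, hence v_7 = X.
The 6 still-open variables together cover exactly {T, U, V, W, Y, Z} — 6 values for 6 variables — and V appears only in v_8's list, so v_8 = V.
Among the 5 still-open variables, U fits only v_4 (and all 5 values in {T, U, W, Y, Z} must be used), so v_4 = U.

U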